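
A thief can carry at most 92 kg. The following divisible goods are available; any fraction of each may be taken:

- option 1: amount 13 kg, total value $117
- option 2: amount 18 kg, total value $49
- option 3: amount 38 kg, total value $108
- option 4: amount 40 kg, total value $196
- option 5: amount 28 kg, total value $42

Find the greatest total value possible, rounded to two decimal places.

423.72

Take in order of value per unit:
- option 1 (117/13 per unit): all 13 → value 117, running total 117.00
- option 4 (196/40 per unit): all 40 → value 196, running total 313.00
- option 3 (108/38 per unit): all 38 → value 108, running total 421.00
- option 2 (49/18 per unit): 1 of 18 → value 1×49/18 = 2.7222, running total 423.72
Total 423.72.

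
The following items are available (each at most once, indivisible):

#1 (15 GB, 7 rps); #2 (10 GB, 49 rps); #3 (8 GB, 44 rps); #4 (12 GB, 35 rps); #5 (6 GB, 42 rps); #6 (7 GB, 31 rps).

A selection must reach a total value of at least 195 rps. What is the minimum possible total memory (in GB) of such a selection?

43

Subsets with value ≥ 195, sorted by total memory:
- #2+#3+#4+#5+#6: memory 43, value 201
- #1+#2+#3+#4+#5+#6: memory 58, value 208
Minimum memory: 43 GB.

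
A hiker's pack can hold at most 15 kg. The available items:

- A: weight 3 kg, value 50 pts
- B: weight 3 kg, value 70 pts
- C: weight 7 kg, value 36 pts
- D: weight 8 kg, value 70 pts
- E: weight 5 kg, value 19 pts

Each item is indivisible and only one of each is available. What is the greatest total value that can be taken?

Check high-value combinations within 15 kg:
- A+B+D: weight 3+3+8=14, value 50+70+70=190
- A+B+C: weight 3+3+7=13, value 50+70+36=156
- B+D: weight 3+8=11, value 70+70=140
- A+B+E: weight 3+3+5=11, value 50+70+19=139
- B+C+E: weight 3+7+5=15, value 70+36+19=125
Best: 190 pts.

190 pts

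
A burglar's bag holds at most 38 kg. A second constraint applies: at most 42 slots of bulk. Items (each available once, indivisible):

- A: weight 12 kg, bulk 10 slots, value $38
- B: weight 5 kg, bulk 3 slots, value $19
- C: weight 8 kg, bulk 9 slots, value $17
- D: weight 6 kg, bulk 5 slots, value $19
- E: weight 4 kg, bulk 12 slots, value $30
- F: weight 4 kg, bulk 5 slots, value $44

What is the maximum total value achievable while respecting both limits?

$150

Feasible sets respecting both limits:
- A+B+D+E+F: weight 31, bulk 35, value 150
- A+B+C+E+F: weight 33, bulk 39, value 148
- A+C+D+E+F: weight 34, bulk 41, value 148
Best: $150.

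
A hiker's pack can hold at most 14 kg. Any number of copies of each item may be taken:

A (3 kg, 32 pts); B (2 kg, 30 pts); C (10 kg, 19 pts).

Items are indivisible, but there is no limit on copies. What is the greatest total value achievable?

Best value-per-unit is B at 30/2, and filling with it alone uses weight 7×2=14. No mix of the others beats 7×30 = 210.

210 pts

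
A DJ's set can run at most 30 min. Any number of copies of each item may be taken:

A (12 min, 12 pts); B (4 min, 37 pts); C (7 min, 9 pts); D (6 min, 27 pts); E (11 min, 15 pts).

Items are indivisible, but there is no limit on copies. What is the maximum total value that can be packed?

259 pts

Best value-per-unit is B at 37/4, and filling with it alone uses duration 7×4=28. No mix of the others beats 7×37 = 259.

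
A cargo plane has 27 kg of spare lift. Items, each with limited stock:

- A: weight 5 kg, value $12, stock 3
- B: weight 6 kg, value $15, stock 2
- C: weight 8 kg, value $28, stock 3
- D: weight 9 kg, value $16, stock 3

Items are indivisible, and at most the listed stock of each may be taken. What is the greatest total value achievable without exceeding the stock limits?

Top feasible selections:
- 3×C: weight 24, value 84
- 1×A + 1×B + 2×C: weight 27, value 83
Best: $84.

$84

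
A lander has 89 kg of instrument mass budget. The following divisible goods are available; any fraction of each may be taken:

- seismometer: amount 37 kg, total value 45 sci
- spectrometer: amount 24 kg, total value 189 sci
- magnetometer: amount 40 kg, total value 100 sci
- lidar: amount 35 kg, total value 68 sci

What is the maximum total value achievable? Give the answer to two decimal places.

337.57

Take in order of value per unit:
- spectrometer (189/24 per unit): all 24 → value 189, running total 189.00
- magnetometer (100/40 per unit): all 40 → value 100, running total 289.00
- lidar (68/35 per unit): 25 of 35 → value 25×68/35 = 48.5714, running total 337.57
Total 337.57.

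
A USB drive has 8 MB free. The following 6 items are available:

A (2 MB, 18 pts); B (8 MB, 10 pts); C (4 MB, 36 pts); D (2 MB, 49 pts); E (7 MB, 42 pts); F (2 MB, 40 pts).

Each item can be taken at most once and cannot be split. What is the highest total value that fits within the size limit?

Check high-value combinations within 8 MB:
- C+D+F: size 4+2+2=8, value 36+49+40=125
- A+D+F: size 2+2+2=6, value 18+49+40=107
- A+C+D: size 2+4+2=8, value 18+36+49=103
Best: 125 pts.

125 pts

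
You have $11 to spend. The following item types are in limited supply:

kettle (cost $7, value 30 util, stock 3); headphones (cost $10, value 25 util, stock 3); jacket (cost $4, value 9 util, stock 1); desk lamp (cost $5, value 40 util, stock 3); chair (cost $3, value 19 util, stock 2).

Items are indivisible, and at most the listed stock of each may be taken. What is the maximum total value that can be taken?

Top feasible selections:
- 2×desk lamp: cost 10, value 80
- 1×desk lamp + 2×chair: cost 11, value 78
Best: 80 util.

80 util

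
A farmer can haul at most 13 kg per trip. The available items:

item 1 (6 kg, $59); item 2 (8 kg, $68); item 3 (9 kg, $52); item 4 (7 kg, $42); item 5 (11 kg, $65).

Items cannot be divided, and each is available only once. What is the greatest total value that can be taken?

$101

Check high-value combinations within 13 kg:
- item 1+item 4: weight 6+7=13, value 59+42=101
- item 2: weight 8, value 68
- item 5: weight 11, value 65
- item 1: weight 6, value 59
Best: $101.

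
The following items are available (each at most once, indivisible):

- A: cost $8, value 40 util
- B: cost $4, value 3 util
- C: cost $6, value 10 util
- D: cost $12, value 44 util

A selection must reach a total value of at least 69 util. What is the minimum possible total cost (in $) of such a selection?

20

Subsets with value ≥ 69, sorted by total cost:
- A+D: cost 20, value 84
- A+B+D: cost 24, value 87
Minimum cost: 20 $.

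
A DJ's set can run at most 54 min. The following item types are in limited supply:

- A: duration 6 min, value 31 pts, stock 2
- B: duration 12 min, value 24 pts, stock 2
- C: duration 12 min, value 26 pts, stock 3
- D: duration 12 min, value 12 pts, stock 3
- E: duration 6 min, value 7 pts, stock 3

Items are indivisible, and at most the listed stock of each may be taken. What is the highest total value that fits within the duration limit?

Best selections within duration 54 and stock limits:
- 2×A + 3×C + 1×E: duration 54, value 147
- 2×A + 1×B + 2×C + 1×E: duration 54, value 145
- 2×A + 2×B + 1×C + 1×E: duration 54, value 143
- 2×A + 3×C: duration 48, value 140
Best: 147 pts.

147 pts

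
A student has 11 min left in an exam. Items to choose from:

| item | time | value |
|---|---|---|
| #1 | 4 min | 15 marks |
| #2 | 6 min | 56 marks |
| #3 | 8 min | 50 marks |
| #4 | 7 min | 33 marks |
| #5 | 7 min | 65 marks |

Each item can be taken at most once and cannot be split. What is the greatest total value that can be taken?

80 marks

Check high-value combinations within 11 min:
- #1+#5: time 4+7=11, value 15+65=80
- #1+#2: time 4+6=10, value 15+56=71
- #5: time 7, value 65
- #2: time 6, value 56
- #3: time 8, value 50
Best: 80 marks.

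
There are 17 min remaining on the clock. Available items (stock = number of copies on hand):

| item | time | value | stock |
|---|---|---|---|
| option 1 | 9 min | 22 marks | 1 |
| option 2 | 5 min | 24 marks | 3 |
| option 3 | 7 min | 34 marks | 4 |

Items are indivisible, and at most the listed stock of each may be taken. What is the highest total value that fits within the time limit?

82 marks

Top feasible selections:
- 2×option 2 + 1×option 3: time 17, value 82
- 3×option 2: time 15, value 72
Best: 82 marks.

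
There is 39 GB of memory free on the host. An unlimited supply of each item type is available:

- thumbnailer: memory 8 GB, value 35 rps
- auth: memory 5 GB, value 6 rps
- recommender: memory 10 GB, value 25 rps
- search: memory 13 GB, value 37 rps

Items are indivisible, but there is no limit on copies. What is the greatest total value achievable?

Best value-per-unit is thumbnailer at 35/8; filling with it alone gives 4×35 = 140.
Optimal mix: 4×thumbnailer + 1×auth → memory 37, value 146.

146 rps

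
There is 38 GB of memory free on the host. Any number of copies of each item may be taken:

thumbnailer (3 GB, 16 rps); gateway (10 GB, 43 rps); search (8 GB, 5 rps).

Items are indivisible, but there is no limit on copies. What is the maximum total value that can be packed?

Best value-per-unit is thumbnailer at 16/3, and filling with it alone uses memory 12×3=36. No mix of the others beats 12×16 = 192.

192 rps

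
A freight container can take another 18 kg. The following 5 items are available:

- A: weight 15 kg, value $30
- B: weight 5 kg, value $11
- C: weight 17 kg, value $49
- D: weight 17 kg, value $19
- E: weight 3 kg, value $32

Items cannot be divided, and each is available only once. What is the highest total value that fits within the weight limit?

Check high-value combinations within 18 kg:
- A+E: weight 15+3=18, value 30+32=62
- C: weight 17, value 49
- B+E: weight 5+3=8, value 11+32=43
Best: $62.

$62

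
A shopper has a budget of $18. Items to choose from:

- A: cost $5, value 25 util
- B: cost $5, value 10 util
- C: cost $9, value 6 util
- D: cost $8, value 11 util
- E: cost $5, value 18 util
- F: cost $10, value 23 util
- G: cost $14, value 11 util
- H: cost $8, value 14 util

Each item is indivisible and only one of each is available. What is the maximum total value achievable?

57 util

Check high-value combinations within $18:
- A+E+H: cost 5+5+8=18, value 25+18+14=57
- A+D+E: cost 5+8+5=18, value 25+11+18=54
- A+B+E: cost 5+5+5=15, value 25+10+18=53
Best: 57 util.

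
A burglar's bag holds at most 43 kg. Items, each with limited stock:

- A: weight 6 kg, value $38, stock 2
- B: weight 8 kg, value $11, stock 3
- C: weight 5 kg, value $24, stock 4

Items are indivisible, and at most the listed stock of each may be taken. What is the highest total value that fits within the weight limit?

Top feasible selections:
- 2×A + 1×B + 4×C: weight 40, value 183
- 2×A + 4×C: weight 32, value 172
- 2×A + 2×B + 3×C: weight 43, value 170
Best: $183.

$183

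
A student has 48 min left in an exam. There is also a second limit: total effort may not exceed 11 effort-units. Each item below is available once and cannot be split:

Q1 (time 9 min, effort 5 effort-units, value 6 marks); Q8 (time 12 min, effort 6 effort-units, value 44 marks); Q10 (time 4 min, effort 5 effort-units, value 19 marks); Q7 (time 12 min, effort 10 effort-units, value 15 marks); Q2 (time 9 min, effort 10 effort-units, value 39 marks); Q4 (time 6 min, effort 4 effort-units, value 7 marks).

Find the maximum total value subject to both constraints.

Feasible sets respecting both limits:
- Q8+Q10: time 16, effort 11, value 63
- Q8+Q4: time 18, effort 10, value 51
- Q1+Q8: time 21, effort 11, value 50
Best: 63 marks.

63 marks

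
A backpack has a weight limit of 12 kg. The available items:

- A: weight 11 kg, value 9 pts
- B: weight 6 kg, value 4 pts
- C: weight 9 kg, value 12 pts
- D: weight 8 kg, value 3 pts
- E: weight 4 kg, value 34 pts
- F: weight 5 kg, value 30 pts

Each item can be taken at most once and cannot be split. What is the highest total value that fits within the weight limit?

Check high-value combinations within 12 kg:
- E+F: weight 4+5=9, value 34+30=64
- B+E: weight 6+4=10, value 4+34=38
- D+E: weight 8+4=12, value 3+34=37
- E: weight 4, value 34
Best: 64 pts.

64 pts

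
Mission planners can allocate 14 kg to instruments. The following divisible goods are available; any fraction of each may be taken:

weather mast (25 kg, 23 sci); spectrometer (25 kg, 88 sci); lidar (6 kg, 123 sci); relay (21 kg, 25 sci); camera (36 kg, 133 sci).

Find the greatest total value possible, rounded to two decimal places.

Take in order of value per unit:
- lidar (123/6 per unit): all 6 → value 123, running total 123.00
- camera (133/36 per unit): 8 of 36 → value 8×133/36 = 29.5556, running total 152.56
Total 152.56.

152.56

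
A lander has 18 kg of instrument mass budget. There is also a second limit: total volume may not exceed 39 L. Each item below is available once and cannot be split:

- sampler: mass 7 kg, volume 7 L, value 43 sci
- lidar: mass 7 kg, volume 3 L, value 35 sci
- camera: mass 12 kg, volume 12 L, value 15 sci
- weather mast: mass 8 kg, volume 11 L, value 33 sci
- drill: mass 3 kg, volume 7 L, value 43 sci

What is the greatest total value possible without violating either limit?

121 sci

Feasible sets respecting both limits:
- sampler+lidar+drill: mass 17, volume 17, value 121
- sampler+weather mast+drill: mass 18, volume 25, value 119
- lidar+weather mast+drill: mass 18, volume 21, value 111
- sampler+drill: mass 10, volume 14, value 86
Best: 121 sci.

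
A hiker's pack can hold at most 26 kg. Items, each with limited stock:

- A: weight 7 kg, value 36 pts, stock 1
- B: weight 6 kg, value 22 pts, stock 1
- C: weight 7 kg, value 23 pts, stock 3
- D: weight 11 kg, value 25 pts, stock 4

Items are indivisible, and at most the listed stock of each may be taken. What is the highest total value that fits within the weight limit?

Best selections within weight 26 and stock limits:
- 1×A + 1×C + 1×D: weight 25, value 84
- 1×A + 1×B + 1×D: weight 24, value 83
- 1×A + 2×C: weight 21, value 82
- 1×A + 1×B + 1×C: weight 20, value 81
Best: 84 pts.

84 pts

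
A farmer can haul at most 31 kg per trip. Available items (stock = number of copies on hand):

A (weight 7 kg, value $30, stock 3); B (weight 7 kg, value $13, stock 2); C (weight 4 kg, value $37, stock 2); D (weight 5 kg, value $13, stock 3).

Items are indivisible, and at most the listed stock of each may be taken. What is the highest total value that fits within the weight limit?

$164

Top feasible selections:
- 3×A + 2×C: weight 29, value 164
- 2×A + 2×C + 1×D: weight 27, value 147
- 2×A + 1×B + 2×C: weight 29, value 147
- 1×A + 2×C + 3×D: weight 30, value 143
Best: $164.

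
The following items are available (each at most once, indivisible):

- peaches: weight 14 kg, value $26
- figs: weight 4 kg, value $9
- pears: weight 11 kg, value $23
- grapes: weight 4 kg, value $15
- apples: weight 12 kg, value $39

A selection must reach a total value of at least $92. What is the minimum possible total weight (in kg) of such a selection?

Subsets with value ≥ 92, sorted by total weight:
- peaches+pears+grapes+apples: weight 41, value 103
- peaches+figs+pears+apples: weight 41, value 97
- peaches+figs+pears+grapes+apples: weight 45, value 112
Minimum weight: 41 kg.

41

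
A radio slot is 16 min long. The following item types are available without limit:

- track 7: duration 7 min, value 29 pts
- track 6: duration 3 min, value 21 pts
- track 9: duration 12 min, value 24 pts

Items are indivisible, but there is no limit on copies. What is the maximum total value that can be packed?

Best value-per-unit is track 6 at 21/3, and filling with it alone uses duration 5×3=15. No mix of the others beats 5×21 = 105.

105 pts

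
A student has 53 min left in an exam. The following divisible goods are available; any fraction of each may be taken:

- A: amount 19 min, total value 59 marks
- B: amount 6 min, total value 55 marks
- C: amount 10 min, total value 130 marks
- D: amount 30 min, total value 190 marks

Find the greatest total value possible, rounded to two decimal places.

Take in order of value per unit:
- C (130/10 per unit): all 10 → value 130, running total 130.00
- B (55/6 per unit): all 6 → value 55, running total 185.00
- D (190/30 per unit): all 30 → value 190, running total 375.00
- A (59/19 per unit): 7 of 19 → value 7×59/19 = 21.7368, running total 396.74
Total 396.74.

396.74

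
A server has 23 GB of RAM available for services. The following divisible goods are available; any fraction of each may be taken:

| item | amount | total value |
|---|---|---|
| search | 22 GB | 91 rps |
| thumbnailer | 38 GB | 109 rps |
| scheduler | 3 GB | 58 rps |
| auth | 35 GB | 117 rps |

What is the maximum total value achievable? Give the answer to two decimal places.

140.73

Take in order of value per unit:
- scheduler (58/3 per unit): all 3 → value 58, running total 58.00
- search (91/22 per unit): 20 of 22 → value 20×91/22 = 82.7273, running total 140.73
Total 140.73.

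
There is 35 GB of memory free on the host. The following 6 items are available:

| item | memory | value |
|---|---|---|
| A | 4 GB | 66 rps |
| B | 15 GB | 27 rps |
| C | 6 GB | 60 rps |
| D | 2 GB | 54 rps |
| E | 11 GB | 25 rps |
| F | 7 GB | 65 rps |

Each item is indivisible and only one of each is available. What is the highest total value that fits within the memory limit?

272 rps

This is a 0/1 knapsack; check combinations near the capacity.
- A+B+C+D+F: memory 4+15+6+2+7=34, value 66+27+60+54+65=272
- A+C+D+E+F: memory 4+6+2+11+7=30, value 66+60+54+25+65=270
- A+C+D+F: memory 4+6+2+7=19, value 66+60+54+65=245
- A+B+C+F: memory 4+15+6+7=32, value 66+27+60+65=218
- A+C+E+F: memory 4+6+11+7=28, value 66+60+25+65=216
Best: 272 rps.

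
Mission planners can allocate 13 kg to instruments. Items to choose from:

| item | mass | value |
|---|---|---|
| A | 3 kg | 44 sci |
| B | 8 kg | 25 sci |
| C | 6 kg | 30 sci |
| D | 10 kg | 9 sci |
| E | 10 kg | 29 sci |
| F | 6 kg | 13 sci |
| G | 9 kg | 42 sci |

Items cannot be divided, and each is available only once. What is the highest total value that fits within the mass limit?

Check high-value combinations within 13 kg:
- A+G: mass 3+9=12, value 44+42=86
- A+C: mass 3+6=9, value 44+30=74
- A+E: mass 3+10=13, value 44+29=73
Best: 86 sci.

86 sci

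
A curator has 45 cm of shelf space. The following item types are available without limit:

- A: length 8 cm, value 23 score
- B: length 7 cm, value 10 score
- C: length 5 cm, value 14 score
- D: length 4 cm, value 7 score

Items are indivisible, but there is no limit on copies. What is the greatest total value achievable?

Best value-per-unit is A at 23/8; filling with it alone gives 5×23 = 115.
Optimal mix: 5×A + 1×C → length 45, value 129.

129 score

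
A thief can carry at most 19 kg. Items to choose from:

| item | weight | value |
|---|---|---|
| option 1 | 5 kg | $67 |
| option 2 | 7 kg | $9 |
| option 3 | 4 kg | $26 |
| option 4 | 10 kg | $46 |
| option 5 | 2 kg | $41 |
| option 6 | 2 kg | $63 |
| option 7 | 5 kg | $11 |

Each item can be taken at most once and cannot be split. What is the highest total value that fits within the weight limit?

Check high-value combinations within 19 kg:
- option 1+option 4+option 5+option 6: weight 5+10+2+2=19, value 67+46+41+63=217
- option 1+option 3+option 5+option 6+option 7: weight 5+4+2+2+5=18, value 67+26+41+63+11=208
- option 1+option 3+option 5+option 6: weight 5+4+2+2=13, value 67+26+41+63=197
- option 1+option 5+option 6+option 7: weight 5+2+2+5=14, value 67+41+63+11=182
- option 1+option 2+option 5+option 6: weight 5+7+2+2=16, value 67+9+41+63=180
Best: $217.

$217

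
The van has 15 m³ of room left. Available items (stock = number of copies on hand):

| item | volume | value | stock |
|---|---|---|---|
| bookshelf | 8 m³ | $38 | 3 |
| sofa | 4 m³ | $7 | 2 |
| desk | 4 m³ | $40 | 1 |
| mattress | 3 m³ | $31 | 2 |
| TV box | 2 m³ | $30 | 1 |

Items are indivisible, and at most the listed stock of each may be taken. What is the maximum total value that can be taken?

Best selections within volume 15 and stock limits:
- 1×desk + 2×mattress + 1×TV box: volume 12, value 132
- 1×sofa + 1×desk + 2×mattress: volume 14, value 109
- 1×bookshelf + 1×desk + 1×mattress: volume 15, value 109
Best: $132.

$132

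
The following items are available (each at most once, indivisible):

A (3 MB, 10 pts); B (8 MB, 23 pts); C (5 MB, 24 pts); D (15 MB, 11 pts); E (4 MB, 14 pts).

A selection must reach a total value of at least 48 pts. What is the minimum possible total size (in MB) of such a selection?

12

Subsets with value ≥ 48, sorted by total size:
- A+C+E: size 12, value 48
- A+B+C: size 16, value 57
Minimum size: 12 MB.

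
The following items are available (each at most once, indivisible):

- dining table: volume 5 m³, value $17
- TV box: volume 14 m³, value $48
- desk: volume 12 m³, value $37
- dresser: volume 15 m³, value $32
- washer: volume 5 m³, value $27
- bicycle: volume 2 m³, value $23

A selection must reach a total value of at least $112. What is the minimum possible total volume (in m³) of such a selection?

Subsets with value ≥ 112, sorted by total volume:
- dining table+TV box+washer+bicycle: volume 26, value 115
- TV box+desk+washer: volume 31, value 112
- TV box+desk+washer+bicycle: volume 33, value 135
- dining table+TV box+desk+bicycle: volume 33, value 125
Minimum volume: 26 m³.

26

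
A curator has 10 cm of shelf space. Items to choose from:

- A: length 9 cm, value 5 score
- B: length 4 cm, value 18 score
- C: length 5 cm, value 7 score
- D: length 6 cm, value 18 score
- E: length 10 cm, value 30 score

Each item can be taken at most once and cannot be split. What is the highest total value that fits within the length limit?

36 score

Check high-value combinations within 10 cm:
- B+D: length 4+6=10, value 18+18=36
- E: length 10, value 30
- B+C: length 4+5=9, value 18+7=25
- B: length 4, value 18
Best: 36 score.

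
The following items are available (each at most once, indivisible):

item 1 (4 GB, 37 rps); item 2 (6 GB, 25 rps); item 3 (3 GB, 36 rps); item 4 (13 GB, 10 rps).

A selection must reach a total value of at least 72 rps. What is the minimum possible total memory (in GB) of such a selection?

Subsets with value ≥ 72, sorted by total memory:
- item 1+item 3: memory 7, value 73
- item 1+item 2+item 3: memory 13, value 98
- item 1+item 3+item 4: memory 20, value 83
- item 1+item 2+item 4: memory 23, value 72
Minimum memory: 7 GB.

7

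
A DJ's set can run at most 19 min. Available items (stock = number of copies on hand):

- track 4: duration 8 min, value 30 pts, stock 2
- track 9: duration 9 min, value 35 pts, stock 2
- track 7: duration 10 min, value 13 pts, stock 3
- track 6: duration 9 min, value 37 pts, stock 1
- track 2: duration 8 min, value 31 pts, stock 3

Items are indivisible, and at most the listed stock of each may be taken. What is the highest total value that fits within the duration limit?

72 pts

Best selections within duration 19 and stock limits:
- 1×track 9 + 1×track 6: duration 18, value 72
- 2×track 9: duration 18, value 70
- 1×track 6 + 1×track 2: duration 17, value 68
- 1×track 4 + 1×track 6: duration 17, value 67
Best: 72 pts.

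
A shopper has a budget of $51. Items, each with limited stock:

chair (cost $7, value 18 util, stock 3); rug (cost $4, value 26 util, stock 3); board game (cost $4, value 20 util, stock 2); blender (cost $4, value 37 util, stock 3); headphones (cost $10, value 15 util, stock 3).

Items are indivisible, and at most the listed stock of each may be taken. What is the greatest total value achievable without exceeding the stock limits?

265 util

Top feasible selections:
- 2×chair + 3×rug + 2×board game + 3×blender: cost 46, value 265
- 3×chair + 3×rug + 1×board game + 3×blender: cost 49, value 263
- 1×chair + 3×rug + 2×board game + 3×blender + 1×headphones: cost 49, value 262
- 3×chair + 2×rug + 2×board game + 3×blender: cost 49, value 257
Best: 265 util.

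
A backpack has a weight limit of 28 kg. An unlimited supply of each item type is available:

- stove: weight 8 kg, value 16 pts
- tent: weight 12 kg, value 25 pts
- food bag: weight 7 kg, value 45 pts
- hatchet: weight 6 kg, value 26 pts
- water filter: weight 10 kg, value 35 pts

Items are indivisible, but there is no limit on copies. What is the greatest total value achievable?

Best value-per-unit is food bag at 45/7, and filling with it alone uses weight 4×7=28. No mix of the others beats 4×45 = 180.

180 pts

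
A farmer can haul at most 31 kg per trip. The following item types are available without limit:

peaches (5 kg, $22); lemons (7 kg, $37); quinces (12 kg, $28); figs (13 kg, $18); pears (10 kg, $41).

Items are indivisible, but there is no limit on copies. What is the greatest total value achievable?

$155

Best value-per-unit is lemons at 37/7; filling with it alone gives 4×37 = 148.
Optimal mix: 2×peaches + 3×lemons → weight 31, value 155.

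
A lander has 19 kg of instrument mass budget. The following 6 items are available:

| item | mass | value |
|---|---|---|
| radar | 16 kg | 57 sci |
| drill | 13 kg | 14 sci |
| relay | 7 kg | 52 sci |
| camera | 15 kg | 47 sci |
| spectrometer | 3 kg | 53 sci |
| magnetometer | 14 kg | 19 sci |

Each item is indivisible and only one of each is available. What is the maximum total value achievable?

Check high-value combinations within 19 kg:
- radar+spectrometer: mass 16+3=19, value 57+53=110
- relay+spectrometer: mass 7+3=10, value 52+53=105
- camera+spectrometer: mass 15+3=18, value 47+53=100
- spectrometer+magnetometer: mass 3+14=17, value 53+19=72
Best: 110 sci.

110 sci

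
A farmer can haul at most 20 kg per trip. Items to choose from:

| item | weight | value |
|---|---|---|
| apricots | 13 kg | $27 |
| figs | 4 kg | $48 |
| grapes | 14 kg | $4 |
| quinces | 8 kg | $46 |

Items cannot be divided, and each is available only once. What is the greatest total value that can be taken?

Check high-value combinations within 20 kg:
- figs+quinces: weight 4+8=12, value 48+46=94
- apricots+figs: weight 13+4=17, value 27+48=75
- figs+grapes: weight 4+14=18, value 48+4=52
- figs: weight 4, value 48
- quinces: weight 8, value 46
Best: $94.

$94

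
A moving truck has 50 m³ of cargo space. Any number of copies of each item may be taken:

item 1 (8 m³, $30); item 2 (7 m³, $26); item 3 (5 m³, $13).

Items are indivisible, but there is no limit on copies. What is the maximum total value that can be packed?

Best value-per-unit is item 1 at 30/8; filling with it alone gives 6×30 = 180.
Optimal mix: 1×item 1 + 6×item 2 → volume 50, value 186.

$186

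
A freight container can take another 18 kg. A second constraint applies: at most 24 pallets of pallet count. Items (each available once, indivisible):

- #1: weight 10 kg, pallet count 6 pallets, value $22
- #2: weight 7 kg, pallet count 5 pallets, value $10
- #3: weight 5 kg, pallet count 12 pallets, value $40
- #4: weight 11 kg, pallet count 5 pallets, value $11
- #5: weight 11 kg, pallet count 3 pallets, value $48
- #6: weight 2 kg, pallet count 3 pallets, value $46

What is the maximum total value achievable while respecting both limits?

$134

Feasible sets respecting both limits:
- #3+#5+#6: weight 18, pallet count 18, value 134
- #1+#3+#6: weight 17, pallet count 21, value 108
- #3+#4+#6: weight 18, pallet count 20, value 97
- #2+#3+#6: weight 14, pallet count 20, value 96
Best: $134.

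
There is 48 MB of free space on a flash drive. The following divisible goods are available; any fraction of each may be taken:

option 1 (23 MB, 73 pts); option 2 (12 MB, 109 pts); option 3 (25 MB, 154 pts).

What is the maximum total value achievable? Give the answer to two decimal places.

Take in order of value per unit:
- option 2 (109/12 per unit): all 12 → value 109, running total 109.00
- option 3 (154/25 per unit): all 25 → value 154, running total 263.00
- option 1 (73/23 per unit): 11 of 23 → value 11×73/23 = 34.9130, running total 297.91
Total 297.91.

297.91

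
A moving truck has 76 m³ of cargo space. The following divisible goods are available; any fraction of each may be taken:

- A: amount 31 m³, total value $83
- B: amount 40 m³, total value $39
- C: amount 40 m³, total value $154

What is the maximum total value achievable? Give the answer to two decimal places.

241.88

Take in order of value per unit:
- C (154/40 per unit): all 40 → value 154, running total 154.00
- A (83/31 per unit): all 31 → value 83, running total 237.00
- B (39/40 per unit): 5 of 40 → value 5×39/40 = 4.8750, running total 241.88
Total 241.88.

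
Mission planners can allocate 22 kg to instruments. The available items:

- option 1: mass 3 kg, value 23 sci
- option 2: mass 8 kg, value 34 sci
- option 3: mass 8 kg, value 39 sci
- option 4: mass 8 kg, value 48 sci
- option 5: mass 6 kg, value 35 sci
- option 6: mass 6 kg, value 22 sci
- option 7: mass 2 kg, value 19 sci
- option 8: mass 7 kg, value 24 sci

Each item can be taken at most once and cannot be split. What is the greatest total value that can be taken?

Check high-value combinations within 22 kg:
- option 1+option 3+option 4+option 7: mass 3+8+8+2=21, value 23+39+48+19=129
- option 1+option 4+option 5+option 7: mass 3+8+6+2=19, value 23+48+35+19=125
- option 1+option 2+option 4+option 7: mass 3+8+8+2=21, value 23+34+48+19=124
- option 4+option 5+option 6+option 7: mass 8+6+6+2=22, value 48+35+22+19=124
Best: 129 sci.

129 sci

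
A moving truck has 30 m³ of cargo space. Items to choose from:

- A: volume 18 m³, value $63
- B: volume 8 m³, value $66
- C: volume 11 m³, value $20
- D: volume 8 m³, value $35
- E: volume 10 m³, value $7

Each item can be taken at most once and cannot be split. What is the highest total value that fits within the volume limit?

$129

Check high-value combinations within 30 m³:
- A+B: volume 18+8=26, value 63+66=129
- B+C+D: volume 8+11+8=27, value 66+20+35=121
- B+D+E: volume 8+8+10=26, value 66+35+7=108
- B+D: volume 8+8=16, value 66+35=101
- A+D: volume 18+8=26, value 63+35=98
Best: $129.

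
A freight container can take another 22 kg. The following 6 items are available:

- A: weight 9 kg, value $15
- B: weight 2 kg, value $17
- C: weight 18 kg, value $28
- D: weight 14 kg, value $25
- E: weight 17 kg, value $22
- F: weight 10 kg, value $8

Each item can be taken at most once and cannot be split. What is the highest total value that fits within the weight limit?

Check high-value combinations within 22 kg:
- B+C: weight 2+18=20, value 17+28=45
- B+D: weight 2+14=16, value 17+25=42
- A+B+F: weight 9+2+10=21, value 15+17+8=40
Best: $45.

$45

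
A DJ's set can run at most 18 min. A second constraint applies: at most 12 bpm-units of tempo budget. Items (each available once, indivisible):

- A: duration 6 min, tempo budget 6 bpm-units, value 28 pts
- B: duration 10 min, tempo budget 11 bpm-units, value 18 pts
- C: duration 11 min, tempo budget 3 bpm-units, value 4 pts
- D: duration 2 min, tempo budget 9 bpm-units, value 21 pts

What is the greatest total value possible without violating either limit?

32 pts

Feasible sets respecting both limits:
- A+C: duration 17, tempo budget 9, value 32
- A: duration 6, tempo budget 6, value 28
- C+D: duration 13, tempo budget 12, value 25
Best: 32 pts.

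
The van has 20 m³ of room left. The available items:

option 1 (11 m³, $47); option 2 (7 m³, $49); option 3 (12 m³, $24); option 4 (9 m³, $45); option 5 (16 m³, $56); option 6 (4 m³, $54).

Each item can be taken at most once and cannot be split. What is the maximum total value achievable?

$148

Check high-value combinations within 20 m³:
- option 2+option 4+option 6: volume 7+9+4=20, value 49+45+54=148
- option 5+option 6: volume 16+4=20, value 56+54=110
- option 2+option 6: volume 7+4=11, value 49+54=103
- option 1+option 6: volume 11+4=15, value 47+54=101
Best: $148.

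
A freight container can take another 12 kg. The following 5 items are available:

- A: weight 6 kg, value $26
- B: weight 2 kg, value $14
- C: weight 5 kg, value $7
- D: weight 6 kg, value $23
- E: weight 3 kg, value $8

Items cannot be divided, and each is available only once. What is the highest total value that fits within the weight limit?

$49

This is a 0/1 knapsack; check combinations near the capacity.
- A+D: weight 6+6=12, value 26+23=49
- A+B+E: weight 6+2+3=11, value 26+14+8=48
- B+D+E: weight 2+6+3=11, value 14+23+8=45
- A+B: weight 6+2=8, value 26+14=40
Best: $49.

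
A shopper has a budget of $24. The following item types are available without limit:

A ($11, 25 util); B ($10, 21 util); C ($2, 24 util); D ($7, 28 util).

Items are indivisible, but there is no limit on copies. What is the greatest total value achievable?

288 util

Best value-per-unit is C at 24/2, and filling with it alone uses cost 12×2=24. No mix of the others beats 12×24 = 288.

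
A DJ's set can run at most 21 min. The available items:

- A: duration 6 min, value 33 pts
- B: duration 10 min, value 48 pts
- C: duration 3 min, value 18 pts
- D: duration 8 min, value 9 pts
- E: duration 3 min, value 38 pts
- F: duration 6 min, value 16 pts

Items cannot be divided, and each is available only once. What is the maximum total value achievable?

119 pts

Check high-value combinations within 21 min:
- A+B+E: duration 6+10+3=19, value 33+48+38=119
- A+C+E+F: duration 6+3+3+6=18, value 33+18+38+16=105
- B+C+E: duration 10+3+3=16, value 48+18+38=104
Best: 119 pts.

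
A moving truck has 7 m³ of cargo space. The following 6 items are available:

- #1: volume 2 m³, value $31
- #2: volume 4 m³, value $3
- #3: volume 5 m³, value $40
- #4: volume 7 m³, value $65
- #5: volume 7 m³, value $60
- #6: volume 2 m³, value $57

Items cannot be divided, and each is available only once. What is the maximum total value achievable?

$97

Check high-value combinations within 7 m³:
- #3+#6: volume 5+2=7, value 40+57=97
- #1+#6: volume 2+2=4, value 31+57=88
- #1+#3: volume 2+5=7, value 31+40=71
Best: $97.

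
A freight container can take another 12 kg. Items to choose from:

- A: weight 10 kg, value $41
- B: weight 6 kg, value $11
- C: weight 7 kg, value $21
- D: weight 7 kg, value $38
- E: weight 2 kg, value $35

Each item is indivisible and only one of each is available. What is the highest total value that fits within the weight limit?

Check high-value combinations within 12 kg:
- A+E: weight 10+2=12, value 41+35=76
- D+E: weight 7+2=9, value 38+35=73
- C+E: weight 7+2=9, value 21+35=56
Best: $76.

$76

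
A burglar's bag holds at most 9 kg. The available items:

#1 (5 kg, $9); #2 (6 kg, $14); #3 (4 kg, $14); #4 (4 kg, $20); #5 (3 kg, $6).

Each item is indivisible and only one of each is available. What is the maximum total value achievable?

$34

Check high-value combinations within 9 kg:
- #3+#4: weight 4+4=8, value 14+20=34
- #1+#4: weight 5+4=9, value 9+20=29
- #4+#5: weight 4+3=7, value 20+6=26
- #1+#3: weight 5+4=9, value 9+14=23
- #4: weight 4, value 20
Best: $34.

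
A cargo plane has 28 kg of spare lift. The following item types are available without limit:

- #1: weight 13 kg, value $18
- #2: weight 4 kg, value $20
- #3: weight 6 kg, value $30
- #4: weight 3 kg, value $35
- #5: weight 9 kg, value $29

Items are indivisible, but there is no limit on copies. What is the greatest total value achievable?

$315

Best value-per-unit is #4 at 35/3, and filling with it alone uses weight 9×3=27. No mix of the others beats 9×35 = 315.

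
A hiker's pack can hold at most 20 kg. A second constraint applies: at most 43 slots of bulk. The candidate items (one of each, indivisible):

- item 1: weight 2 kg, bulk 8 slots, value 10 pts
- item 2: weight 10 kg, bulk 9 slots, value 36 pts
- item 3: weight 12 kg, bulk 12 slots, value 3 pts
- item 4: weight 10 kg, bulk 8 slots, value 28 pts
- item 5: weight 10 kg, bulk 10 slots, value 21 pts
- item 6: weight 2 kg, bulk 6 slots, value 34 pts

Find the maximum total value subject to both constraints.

Feasible sets respecting both limits:
- item 1+item 2+item 6: weight 14, bulk 23, value 80
- item 1+item 4+item 6: weight 14, bulk 22, value 72
- item 2+item 6: weight 12, bulk 15, value 70
- item 1+item 5+item 6: weight 14, bulk 24, value 65
Best: 80 pts.

80 pts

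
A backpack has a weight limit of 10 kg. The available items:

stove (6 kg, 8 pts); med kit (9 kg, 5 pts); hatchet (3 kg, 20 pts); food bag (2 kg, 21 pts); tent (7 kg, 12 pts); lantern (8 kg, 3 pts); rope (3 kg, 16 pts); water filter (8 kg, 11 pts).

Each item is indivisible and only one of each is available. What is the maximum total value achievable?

Check high-value combinations within 10 kg:
- hatchet+food bag+rope: weight 3+2+3=8, value 20+21+16=57
- hatchet+food bag: weight 3+2=5, value 20+21=41
- food bag+rope: weight 2+3=5, value 21+16=37
- hatchet+rope: weight 3+3=6, value 20+16=36
Best: 57 pts.

57 pts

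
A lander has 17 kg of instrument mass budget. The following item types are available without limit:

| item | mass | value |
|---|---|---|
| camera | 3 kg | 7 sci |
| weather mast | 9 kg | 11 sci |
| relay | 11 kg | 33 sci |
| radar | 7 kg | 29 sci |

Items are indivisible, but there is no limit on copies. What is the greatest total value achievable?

Best value-per-unit is radar at 29/7; filling with it alone gives 2×29 = 58.
Optimal mix: 1×camera + 2×radar → mass 17, value 65.

65 sci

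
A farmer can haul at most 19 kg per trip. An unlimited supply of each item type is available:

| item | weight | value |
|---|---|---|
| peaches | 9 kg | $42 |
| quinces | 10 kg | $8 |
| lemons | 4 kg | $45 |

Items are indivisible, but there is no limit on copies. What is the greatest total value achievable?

Best value-per-unit is lemons at 45/4, and filling with it alone uses weight 4×4=16. No mix of the others beats 4×45 = 180.

$180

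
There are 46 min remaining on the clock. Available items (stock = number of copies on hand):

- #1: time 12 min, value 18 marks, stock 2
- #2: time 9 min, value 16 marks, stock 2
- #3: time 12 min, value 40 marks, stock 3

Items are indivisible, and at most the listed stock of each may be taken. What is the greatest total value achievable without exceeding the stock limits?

Top feasible selections:
- 1×#2 + 3×#3: time 45, value 136
- 3×#3: time 36, value 120
Best: 136 marks.

136 marks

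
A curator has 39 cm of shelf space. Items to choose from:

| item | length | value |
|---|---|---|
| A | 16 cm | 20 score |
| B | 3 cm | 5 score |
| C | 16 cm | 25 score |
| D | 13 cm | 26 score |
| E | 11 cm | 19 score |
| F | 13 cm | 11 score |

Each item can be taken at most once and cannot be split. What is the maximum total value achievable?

56 score

This is a 0/1 knapsack; check combinations near the capacity.
- B+C+D: length 3+16+13=32, value 5+25+26=56
- D+E+F: length 13+11+13=37, value 26+19+11=56
- C+D: length 16+13=29, value 25+26=51
Best: 56 score.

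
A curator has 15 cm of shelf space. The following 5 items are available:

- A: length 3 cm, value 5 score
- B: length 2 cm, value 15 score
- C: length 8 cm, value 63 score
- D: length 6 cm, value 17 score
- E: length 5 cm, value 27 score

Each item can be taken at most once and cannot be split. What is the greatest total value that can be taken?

105 score

Check high-value combinations within 15 cm:
- B+C+E: length 2+8+5=15, value 15+63+27=105
- C+E: length 8+5=13, value 63+27=90
- A+B+C: length 3+2+8=13, value 5+15+63=83
Best: 105 score.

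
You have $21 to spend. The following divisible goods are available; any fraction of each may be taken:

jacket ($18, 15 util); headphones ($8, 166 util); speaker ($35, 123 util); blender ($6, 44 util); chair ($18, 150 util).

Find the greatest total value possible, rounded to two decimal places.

274.33

Take in order of value per unit:
- headphones (166/8 per unit): all 8 → value 166, running total 166.00
- chair (150/18 per unit): 13 of 18 → value 13×150/18 = 108.3333, running total 274.33
Total 274.33.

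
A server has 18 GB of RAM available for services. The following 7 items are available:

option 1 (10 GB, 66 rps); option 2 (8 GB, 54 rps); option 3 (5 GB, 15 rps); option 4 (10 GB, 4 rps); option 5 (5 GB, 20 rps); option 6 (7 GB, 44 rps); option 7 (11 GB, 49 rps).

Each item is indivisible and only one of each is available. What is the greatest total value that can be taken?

Check high-value combinations within 18 GB:
- option 1+option 2: memory 10+8=18, value 66+54=120
- option 1+option 6: memory 10+7=17, value 66+44=110
- option 2+option 6: memory 8+7=15, value 54+44=98
- option 6+option 7: memory 7+11=18, value 44+49=93
Best: 120 rps.

120 rps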